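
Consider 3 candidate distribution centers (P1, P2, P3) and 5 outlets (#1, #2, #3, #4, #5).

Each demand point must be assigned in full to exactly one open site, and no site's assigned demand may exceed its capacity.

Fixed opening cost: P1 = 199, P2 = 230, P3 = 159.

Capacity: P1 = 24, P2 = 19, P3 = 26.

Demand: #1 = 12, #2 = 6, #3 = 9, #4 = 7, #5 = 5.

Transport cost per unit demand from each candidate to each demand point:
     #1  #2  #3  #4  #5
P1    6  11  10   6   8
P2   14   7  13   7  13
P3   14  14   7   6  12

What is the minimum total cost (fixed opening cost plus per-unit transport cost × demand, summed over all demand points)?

641

Open {P1, P3}; cheapest assignment that respects the capacities:
  P1 (cap 24, load 23): #1, #2, #5 — cost 12×6 + 6×11 + 5×8 = 178
  P3 (cap 26, load 16): #3, #4 — cost 9×7 + 7×6 = 105
  Shipping 283, fixed 358 → total 641.
  Any other capacity-feasible assignment to {P1, P3} ships for at least 283.
Compare {P1, P2}: its best feasible assignment gives total 742.
Compare {P2, P3}: its best feasible assignment gives total 764.
Every other set of open sites that can feasibly serve all demand totals ≥ 742 even under its best assignment. Minimum: 641.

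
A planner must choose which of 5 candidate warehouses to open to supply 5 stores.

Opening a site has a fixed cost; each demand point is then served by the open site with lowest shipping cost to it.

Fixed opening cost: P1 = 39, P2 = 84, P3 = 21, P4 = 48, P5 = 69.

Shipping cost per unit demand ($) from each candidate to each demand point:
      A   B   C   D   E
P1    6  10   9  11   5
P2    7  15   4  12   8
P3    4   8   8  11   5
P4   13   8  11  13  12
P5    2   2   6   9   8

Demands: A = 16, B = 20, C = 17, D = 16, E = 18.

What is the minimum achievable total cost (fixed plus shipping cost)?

Open {P3, P5}: assign each demand point to its cheapest open site.
  A→P5 16×2=32, B→P5 20×2=40, C→P5 17×6=102, D→P5 16×9=144, E→P3 18×5=90
  shipping cost 408, fixed 90 → total 498.
Compare {P1, P5}: shipping cost 408 + fixed 108 = 516.
Compare {P5}: shipping cost 462 + fixed 69 = 531.
Compare {P1, P3, P5}: shipping cost 408 + fixed 129 = 537.
All other subsets cost ≥ 516. Minimum total cost: 498.

498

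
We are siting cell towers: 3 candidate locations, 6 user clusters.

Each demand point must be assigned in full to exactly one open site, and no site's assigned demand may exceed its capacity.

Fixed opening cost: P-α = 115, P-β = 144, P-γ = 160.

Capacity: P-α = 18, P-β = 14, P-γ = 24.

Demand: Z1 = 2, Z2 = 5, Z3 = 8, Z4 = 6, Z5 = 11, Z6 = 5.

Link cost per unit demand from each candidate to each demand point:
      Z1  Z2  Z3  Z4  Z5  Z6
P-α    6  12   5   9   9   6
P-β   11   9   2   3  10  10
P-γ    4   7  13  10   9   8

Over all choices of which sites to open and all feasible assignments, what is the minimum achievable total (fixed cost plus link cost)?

Open {P-β, P-γ}; cheapest assignment that respects the capacities:
  P-β (cap 14, load 14): Z3, Z4 — cost 8×2 + 6×3 = 34
  P-γ (cap 24, load 23): Z1, Z2, Z5, Z6 — cost 2×4 + 5×7 + 11×9 + 5×8 = 182
  Shipping 216, fixed 304 → total 520.
  Any other capacity-feasible assignment to {P-β, P-γ} ships for at least 216.
Compare {P-α, P-γ}: its best feasible assignment gives total 547.
Compare {P-α, P-β, P-γ}: its best feasible assignment gives total 625.
Every other set of open sites that can feasibly serve all demand totals ≥ 547 even under its best assignment. Minimum: 520.

520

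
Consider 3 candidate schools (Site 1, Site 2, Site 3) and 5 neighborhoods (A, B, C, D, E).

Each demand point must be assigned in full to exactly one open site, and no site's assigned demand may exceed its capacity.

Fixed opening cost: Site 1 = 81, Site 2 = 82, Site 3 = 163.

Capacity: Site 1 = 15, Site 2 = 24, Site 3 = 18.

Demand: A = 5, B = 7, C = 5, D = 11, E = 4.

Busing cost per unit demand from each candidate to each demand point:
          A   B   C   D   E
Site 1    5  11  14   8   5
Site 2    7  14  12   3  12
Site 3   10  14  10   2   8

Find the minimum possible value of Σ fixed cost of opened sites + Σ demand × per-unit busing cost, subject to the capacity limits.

388

Open {Site 1, Site 2}; cheapest assignment that respects the capacities:
  Site 1 (cap 15, load 11): B, E — cost 7×11 + 4×5 = 97
  Site 2 (cap 24, load 21): A, C, D — cost 5×7 + 5×12 + 11×3 = 128
  Shipping 225, fixed 163 → total 388.
  Any other capacity-feasible assignment to {Site 1, Site 2} ships for at least 225.
Compare {Site 1, Site 3}: its best feasible assignment gives total 479.
Compare {Site 2, Site 3}: its best feasible assignment gives total 492.
Every other set of open sites that can feasibly serve all demand totals ≥ 479 even under its best assignment. Minimum: 388.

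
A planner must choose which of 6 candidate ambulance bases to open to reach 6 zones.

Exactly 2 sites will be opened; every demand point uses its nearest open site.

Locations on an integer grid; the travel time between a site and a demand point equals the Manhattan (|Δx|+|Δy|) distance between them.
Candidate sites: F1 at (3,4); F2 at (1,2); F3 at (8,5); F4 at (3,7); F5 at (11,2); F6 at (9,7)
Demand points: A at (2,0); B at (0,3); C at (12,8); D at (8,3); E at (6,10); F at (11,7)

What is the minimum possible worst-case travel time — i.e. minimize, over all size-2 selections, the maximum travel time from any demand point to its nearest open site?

6

Open {F1, F6}.
  Farthest demand point is E at travel time 6 (to F6); all others are ≤ 6.
With {F2, F6} the worst case is 6.
With {F1, F3} the worst case is 7.
No size-2 selection achieves below 6.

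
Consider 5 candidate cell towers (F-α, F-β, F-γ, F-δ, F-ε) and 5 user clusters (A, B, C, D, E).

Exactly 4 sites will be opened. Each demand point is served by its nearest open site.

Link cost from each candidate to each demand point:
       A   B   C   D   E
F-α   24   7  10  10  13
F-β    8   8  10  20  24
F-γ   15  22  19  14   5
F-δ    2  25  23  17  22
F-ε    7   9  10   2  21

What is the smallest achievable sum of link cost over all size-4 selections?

26

Open {F-α, F-γ, F-δ, F-ε}.
  A→F-δ 2, B→F-α 7, C→F-α 10, D→F-ε 2, E→F-γ 5  ⇒ total 26.
Compare {F-β, F-γ, F-δ, F-ε}: total 27.
Compare {F-α, F-β, F-γ, F-ε}: total 31.
No size-4 selection does better; minimum is 26.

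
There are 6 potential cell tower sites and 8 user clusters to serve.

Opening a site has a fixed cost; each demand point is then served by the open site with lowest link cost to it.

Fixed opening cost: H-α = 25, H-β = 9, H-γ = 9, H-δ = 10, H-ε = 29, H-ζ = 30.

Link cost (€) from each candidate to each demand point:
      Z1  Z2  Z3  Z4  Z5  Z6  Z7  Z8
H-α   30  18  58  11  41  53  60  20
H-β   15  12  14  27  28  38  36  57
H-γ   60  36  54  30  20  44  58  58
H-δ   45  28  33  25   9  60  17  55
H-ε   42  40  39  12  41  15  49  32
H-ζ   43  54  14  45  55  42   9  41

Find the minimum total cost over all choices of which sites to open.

Open {H-β, H-δ, H-ε}: assign each demand point to its cheapest open site.
  Z1→H-β 15, Z2→H-β 12, Z3→H-β 14, Z4→H-ε 12, Z5→H-δ 9, Z6→H-ε 15, Z7→H-δ 17, Z8→H-ε 32
  link cost 126, fixed 48 → total 174.
Compare {H-α, H-β, H-δ}: link cost 136 + fixed 44 = 180.
Compare {H-β, H-γ, H-δ, H-ε}: link cost 126 + fixed 57 = 183.
Compare {H-α, H-β, H-δ, H-ε}: link cost 113 + fixed 73 = 186.
All other subsets cost ≥ 180. Minimum total cost: 174.

174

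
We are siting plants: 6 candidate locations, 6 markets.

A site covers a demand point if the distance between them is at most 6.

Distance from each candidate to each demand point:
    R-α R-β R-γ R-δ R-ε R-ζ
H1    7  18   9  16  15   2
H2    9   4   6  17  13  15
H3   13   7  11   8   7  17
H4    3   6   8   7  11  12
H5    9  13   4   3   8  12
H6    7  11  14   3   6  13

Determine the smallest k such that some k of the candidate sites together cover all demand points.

Coverage sets (demand points within 6 of each site):
  H1: {R-ζ}
  H2: {R-β, R-γ}
  H3: {}
  H4: {R-α, R-β}
  H5: {R-γ, R-δ}
  H6: {R-δ, R-ε}
No 3 sites suffice: every size-3 union leaves at least one demand point uncovered.
But {H1, H2, H4, H6} covers everything, so the minimum is 4.

4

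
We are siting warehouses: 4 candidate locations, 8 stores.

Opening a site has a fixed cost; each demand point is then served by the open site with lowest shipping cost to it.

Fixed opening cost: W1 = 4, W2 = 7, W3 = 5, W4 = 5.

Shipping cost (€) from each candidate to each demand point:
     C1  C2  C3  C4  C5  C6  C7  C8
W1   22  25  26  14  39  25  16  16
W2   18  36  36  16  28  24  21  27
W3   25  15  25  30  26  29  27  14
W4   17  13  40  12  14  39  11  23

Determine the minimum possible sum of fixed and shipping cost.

143

Open {W1, W4}: assign each demand point to its cheapest open site.
  C1→W4 17, C2→W4 13, C3→W1 26, C4→W4 12, C5→W4 14, C6→W1 25, C7→W4 11, C8→W1 16
  shipping cost 134, fixed 9 → total 143.
Compare {W3, W4}: shipping cost 135 + fixed 10 = 145.
Compare {W1, W3, W4}: shipping cost 131 + fixed 14 = 145.
Compare {W2, W3, W4}: shipping cost 130 + fixed 17 = 147.
All other subsets cost ≥ 145. Minimum total cost: 143.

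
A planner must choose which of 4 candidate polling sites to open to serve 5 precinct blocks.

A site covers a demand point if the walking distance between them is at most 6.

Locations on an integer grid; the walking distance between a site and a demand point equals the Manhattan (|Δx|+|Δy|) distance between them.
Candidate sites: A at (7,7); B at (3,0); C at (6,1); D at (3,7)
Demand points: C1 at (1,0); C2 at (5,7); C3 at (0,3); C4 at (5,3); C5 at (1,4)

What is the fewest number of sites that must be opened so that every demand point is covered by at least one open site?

Coverage sets (demand points within 6 of each site):
  A: {C2, C4}
  B: {C1, C3, C4, C5}
  C: {C1, C4}
  D: {C2, C4, C5}
No single site covers all 5 demand points.
But {A, B} covers everything, so the minimum is 2.

2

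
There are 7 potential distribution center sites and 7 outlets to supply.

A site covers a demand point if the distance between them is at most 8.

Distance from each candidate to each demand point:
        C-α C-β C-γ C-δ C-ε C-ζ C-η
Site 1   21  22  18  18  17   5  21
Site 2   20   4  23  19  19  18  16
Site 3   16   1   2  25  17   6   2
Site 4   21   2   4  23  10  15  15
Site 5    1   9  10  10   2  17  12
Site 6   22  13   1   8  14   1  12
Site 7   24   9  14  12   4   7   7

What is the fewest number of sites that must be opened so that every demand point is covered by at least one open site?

Coverage sets (demand points within 8 of each site):
  Site 1: {C-ζ}
  Site 2: {C-β}
  Site 3: {C-β, C-γ, C-ζ, C-η}
  Site 4: {C-β, C-γ}
  Site 5: {C-α, C-ε}
  Site 6: {C-γ, C-δ, C-ζ}
  Site 7: {C-ε, C-ζ, C-η}
No 2 sites suffice: every size-2 union leaves at least one demand point uncovered.
But {Site 3, Site 5, Site 6} covers everything, so the minimum is 3.

3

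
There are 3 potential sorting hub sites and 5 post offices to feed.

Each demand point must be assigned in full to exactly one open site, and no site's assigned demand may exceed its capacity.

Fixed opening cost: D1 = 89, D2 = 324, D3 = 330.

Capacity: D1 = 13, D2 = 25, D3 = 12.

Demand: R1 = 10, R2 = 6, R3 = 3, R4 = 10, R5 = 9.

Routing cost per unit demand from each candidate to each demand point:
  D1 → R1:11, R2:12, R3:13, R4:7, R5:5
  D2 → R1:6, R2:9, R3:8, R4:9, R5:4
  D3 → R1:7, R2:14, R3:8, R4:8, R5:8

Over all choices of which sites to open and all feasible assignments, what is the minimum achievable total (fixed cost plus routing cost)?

Open {D1, D2}; cheapest assignment that respects the capacities:
  D1 (cap 13, load 13): R3, R4 — cost 3×13 + 10×7 = 109
  D2 (cap 25, load 25): R1, R2, R5 — cost 10×6 + 6×9 + 9×4 = 150
  Shipping 259, fixed 413 → total 672.
  Any other capacity-feasible assignment to {D1, D2} ships for at least 259.
Compare {D1, D2, D3}: its best feasible assignment gives total 987.
Every other set of open sites that can feasibly serve all demand totals ≥ 987 even under its best assignment. Minimum: 672.

672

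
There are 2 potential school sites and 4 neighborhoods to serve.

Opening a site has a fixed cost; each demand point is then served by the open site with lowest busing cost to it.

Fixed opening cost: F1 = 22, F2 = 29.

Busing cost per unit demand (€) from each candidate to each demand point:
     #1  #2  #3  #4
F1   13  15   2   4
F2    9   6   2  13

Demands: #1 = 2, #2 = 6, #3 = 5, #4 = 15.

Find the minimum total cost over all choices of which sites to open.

Open {F1, F2}: assign each demand point to its cheapest open site.
  #1→F2 2×9=18, #2→F2 6×6=36, #3→F1 5×2=10, #4→F1 15×4=60
  busing cost 124, fixed 51 → total 175.
Compare {F1}: busing cost 186 + fixed 22 = 208.
Compare {F2}: busing cost 259 + fixed 29 = 288.

175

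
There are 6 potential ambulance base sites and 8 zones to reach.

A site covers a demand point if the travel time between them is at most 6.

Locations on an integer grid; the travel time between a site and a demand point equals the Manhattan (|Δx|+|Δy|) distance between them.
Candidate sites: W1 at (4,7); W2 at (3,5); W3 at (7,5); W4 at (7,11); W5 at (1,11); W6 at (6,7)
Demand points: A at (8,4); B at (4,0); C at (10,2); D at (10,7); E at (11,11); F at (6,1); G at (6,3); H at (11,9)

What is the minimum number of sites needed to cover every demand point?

3

Coverage sets (demand points within 6 of each site):
  W1: {D, G}
  W2: {A, B, G}
  W3: {A, C, D, F, G}
  W4: {E, H}
  W5: {}
  W6: {A, D, F, G}
No 2 sites suffice: every size-2 union leaves at least one demand point uncovered.
But {W2, W3, W4} covers everything, so the minimum is 3.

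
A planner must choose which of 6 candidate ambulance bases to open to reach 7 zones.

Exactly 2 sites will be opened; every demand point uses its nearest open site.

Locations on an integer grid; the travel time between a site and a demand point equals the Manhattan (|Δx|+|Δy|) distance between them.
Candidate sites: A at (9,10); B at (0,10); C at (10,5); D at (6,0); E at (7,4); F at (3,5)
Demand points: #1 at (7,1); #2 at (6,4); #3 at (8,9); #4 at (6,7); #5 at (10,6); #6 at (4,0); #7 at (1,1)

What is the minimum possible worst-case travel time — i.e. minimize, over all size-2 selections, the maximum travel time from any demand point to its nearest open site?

6

Open {A, D}.
  Farthest demand point is #4 at travel time 6 (to A); all others are ≤ 6.
With {C, D} the worst case is 6.
With {D, E} the worst case is 6.
No size-2 selection achieves below 6.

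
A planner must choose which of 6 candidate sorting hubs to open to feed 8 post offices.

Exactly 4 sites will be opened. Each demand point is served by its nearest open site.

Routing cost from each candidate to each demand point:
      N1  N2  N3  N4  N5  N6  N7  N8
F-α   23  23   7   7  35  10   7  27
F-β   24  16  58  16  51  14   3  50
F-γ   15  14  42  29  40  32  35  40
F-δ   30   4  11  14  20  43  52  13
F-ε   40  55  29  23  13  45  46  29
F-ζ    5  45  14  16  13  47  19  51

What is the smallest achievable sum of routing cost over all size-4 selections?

62

Open {F-α, F-β, F-δ, F-ζ}.
  N1→F-ζ 5, N2→F-δ 4, N3→F-α 7, N4→F-α 7, N5→F-ζ 13, N6→F-α 10, N7→F-β 3, N8→F-δ 13  ⇒ total 62.
Compare {F-α, F-γ, F-δ, F-ζ}: total 66.
Compare {F-α, F-δ, F-ε, F-ζ}: total 66.
No size-4 selection does better; minimum is 62.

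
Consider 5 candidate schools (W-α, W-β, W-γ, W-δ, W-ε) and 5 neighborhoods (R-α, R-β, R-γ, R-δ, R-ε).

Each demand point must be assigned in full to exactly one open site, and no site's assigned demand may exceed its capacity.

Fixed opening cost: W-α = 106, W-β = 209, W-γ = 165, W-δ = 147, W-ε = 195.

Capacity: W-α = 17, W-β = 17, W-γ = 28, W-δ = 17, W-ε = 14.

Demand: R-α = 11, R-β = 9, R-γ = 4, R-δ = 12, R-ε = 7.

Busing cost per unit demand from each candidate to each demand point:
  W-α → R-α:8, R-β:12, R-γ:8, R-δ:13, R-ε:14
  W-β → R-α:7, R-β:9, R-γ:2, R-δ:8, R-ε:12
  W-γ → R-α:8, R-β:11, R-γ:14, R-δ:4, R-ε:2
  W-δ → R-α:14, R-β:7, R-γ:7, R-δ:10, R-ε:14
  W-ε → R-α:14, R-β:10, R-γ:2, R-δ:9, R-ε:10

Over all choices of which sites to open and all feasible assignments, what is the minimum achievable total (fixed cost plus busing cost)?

552

Open {W-α, W-γ}; cheapest assignment that respects the capacities:
  W-α (cap 17, load 15): R-α, R-γ — cost 11×8 + 4×8 = 120
  W-γ (cap 28, load 28): R-β, R-δ, R-ε — cost 9×11 + 12×4 + 7×2 = 161
  Shipping 281, fixed 271 → total 552.
  Any other capacity-feasible assignment to {W-α, W-γ} ships for at least 281.
Compare {W-β, W-γ}: its best feasible assignment gives total 620.
Compare {W-γ, W-δ}: its best feasible assignment gives total 655.
Every other set of open sites that can feasibly serve all demand totals ≥ 620 even under its best assignment. Minimum: 552.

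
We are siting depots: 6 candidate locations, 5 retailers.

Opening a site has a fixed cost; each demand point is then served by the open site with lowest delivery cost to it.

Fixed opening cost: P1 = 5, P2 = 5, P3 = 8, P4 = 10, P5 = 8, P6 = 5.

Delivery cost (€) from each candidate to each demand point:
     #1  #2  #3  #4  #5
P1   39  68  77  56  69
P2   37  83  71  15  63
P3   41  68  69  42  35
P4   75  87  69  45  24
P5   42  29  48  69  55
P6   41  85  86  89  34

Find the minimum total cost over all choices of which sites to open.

176

Open {P2, P4, P5}: assign each demand point to its cheapest open site.
  #1→P2 37, #2→P5 29, #3→P5 48, #4→P2 15, #5→P4 24
  delivery cost 153, fixed 23 → total 176.
Compare {P2, P5, P6}: delivery cost 163 + fixed 18 = 181.
Compare {P1, P2, P4, P5}: delivery cost 153 + fixed 28 = 181.
Compare {P2, P4, P5, P6}: delivery cost 153 + fixed 28 = 181.
All other subsets cost ≥ 181. Minimum total cost: 176.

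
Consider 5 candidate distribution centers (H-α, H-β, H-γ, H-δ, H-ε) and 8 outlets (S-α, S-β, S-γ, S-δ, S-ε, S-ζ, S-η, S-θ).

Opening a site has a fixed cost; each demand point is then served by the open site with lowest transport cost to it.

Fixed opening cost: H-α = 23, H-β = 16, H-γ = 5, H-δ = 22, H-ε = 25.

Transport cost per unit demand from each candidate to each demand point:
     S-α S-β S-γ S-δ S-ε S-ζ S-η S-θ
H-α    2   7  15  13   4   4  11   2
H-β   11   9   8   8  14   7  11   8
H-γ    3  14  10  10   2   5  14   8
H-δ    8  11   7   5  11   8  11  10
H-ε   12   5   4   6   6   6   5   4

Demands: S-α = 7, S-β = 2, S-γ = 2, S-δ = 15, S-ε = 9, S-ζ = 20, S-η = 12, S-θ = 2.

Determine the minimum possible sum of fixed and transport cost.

Open {H-α, H-γ, H-ε}: assign each demand point to its cheapest open site.
  S-α→H-α 7×2=14, S-β→H-ε 2×5=10, S-γ→H-ε 2×4=8, S-δ→H-ε 15×6=90, S-ε→H-γ 9×2=18, S-ζ→H-α 20×4=80, S-η→H-ε 12×5=60, S-θ→H-α 2×2=4
  transport cost 284, fixed 53 → total 337.
Compare {H-α, H-γ, H-δ, H-ε}: transport cost 269 + fixed 75 = 344.
Compare {H-γ, H-ε}: transport cost 315 + fixed 30 = 345.
Compare {H-α, H-ε}: transport cost 302 + fixed 48 = 350.
All other subsets cost ≥ 344. Minimum total cost: 337.

337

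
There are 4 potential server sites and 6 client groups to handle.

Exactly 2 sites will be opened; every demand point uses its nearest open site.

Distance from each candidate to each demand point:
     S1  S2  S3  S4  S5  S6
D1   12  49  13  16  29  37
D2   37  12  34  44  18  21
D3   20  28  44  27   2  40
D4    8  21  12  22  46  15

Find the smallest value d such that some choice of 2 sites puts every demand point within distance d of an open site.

Open {D1, D2}.
  Farthest demand point is S6 at distance 21 (to D2); all others are ≤ 21.
With {D2, D4} the worst case is 22.
With {D3, D4} the worst case is 22.
No size-2 selection achieves below 21.

21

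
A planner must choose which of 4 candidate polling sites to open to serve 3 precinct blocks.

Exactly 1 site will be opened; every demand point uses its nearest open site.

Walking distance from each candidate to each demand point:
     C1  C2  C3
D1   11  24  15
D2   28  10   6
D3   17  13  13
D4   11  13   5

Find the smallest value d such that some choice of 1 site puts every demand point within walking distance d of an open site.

13

Open {D4}.
  Farthest demand point is C2 at walking distance 13 (to D4); all others are ≤ 13.
With {D3} the worst case is 17.
With {D1} the worst case is 24.
No size-1 selection achieves below 13.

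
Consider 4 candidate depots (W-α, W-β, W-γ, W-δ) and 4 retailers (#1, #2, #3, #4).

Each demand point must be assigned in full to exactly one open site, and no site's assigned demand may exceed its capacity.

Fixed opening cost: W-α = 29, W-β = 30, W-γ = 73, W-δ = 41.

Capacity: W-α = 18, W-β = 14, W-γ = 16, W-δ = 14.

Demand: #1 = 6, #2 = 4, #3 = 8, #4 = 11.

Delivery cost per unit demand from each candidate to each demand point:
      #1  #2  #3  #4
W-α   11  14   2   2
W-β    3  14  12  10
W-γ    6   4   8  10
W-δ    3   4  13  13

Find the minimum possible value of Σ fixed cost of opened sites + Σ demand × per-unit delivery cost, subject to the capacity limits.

251

Open {W-α, W-β}; cheapest assignment that respects the capacities:
  W-α (cap 18, load 15): #2, #4 — cost 4×14 + 11×2 = 78
  W-β (cap 14, load 14): #1, #3 — cost 6×3 + 8×12 = 114
  Shipping 192, fixed 59 → total 251.
  Any other capacity-feasible assignment to {W-α, W-β} ships for at least 192.
Compare {W-α, W-β, W-γ}: its best feasible assignment gives total 252.
Compare {W-α, W-β, W-δ}: its best feasible assignment gives total 252.
Every other set of open sites that can feasibly serve all demand totals ≥ 252 even under its best assignment. Minimum: 251.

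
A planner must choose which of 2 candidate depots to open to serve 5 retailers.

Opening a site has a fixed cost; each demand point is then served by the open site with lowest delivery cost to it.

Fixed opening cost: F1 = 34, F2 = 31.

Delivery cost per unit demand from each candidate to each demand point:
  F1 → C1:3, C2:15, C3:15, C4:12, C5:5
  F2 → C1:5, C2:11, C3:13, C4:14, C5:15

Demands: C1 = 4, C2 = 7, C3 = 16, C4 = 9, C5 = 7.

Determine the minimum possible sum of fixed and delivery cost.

Open {F1, F2}: assign each demand point to its cheapest open site.
  C1→F1 4×3=12, C2→F2 7×11=77, C3→F2 16×13=208, C4→F1 9×12=108, C5→F1 7×5=35
  delivery cost 440, fixed 65 → total 505.
Compare {F1}: delivery cost 500 + fixed 34 = 534.
Compare {F2}: delivery cost 536 + fixed 31 = 567.

505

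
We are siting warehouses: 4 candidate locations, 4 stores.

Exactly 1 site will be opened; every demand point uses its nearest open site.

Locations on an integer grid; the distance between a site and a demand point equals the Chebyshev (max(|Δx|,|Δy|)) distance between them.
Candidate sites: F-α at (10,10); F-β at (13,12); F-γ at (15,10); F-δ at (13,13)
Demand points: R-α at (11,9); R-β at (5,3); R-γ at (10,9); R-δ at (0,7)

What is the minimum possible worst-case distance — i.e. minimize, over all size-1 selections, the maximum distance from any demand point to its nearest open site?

10

Open {F-α}.
  Farthest demand point is R-δ at distance 10 (to F-α); all others are ≤ 10.
With {F-β} the worst case is 13.
With {F-δ} the worst case is 13.
No size-1 selection achieves below 10.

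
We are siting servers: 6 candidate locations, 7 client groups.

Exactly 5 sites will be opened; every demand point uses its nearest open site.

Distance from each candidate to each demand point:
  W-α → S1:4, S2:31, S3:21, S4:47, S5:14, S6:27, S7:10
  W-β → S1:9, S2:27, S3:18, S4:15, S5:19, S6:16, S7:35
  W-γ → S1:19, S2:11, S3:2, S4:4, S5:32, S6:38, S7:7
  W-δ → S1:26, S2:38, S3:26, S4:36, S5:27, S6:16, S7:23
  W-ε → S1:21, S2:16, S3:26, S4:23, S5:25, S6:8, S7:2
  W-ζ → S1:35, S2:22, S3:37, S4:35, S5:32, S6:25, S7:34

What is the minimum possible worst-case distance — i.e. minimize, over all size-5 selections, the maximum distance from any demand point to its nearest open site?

14

Open {W-α, W-β, W-γ, W-δ, W-ε}.
  Farthest demand point is S5 at distance 14 (to W-α); all others are ≤ 14.
With {W-α, W-β, W-γ, W-ε, W-ζ} the worst case is 14.
With {W-α, W-γ, W-δ, W-ε, W-ζ} the worst case is 14.
No size-5 selection achieves below 14.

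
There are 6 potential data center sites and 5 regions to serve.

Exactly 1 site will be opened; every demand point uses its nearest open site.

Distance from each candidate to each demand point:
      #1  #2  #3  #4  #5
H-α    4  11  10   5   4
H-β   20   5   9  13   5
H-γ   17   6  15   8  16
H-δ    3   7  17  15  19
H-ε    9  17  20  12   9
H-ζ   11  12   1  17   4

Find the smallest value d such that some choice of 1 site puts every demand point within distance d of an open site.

11

Open {H-α}.
  Farthest demand point is #2 at distance 11 (to H-α); all others are ≤ 11.
With {H-γ} the worst case is 17.
With {H-ζ} the worst case is 17.
No size-1 selection achieves below 11.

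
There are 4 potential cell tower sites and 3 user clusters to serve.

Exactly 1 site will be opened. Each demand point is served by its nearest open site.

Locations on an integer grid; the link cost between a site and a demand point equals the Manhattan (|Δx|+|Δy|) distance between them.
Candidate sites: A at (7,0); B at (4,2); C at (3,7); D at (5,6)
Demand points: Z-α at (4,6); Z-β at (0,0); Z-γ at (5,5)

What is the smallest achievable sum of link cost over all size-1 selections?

13

Open {D}.
  Z-α→D 1, Z-β→D 11, Z-γ→D 1  ⇒ total 13.
Compare {B}: total 14.
Compare {C}: total 16.
No size-1 selection does better; minimum is 13.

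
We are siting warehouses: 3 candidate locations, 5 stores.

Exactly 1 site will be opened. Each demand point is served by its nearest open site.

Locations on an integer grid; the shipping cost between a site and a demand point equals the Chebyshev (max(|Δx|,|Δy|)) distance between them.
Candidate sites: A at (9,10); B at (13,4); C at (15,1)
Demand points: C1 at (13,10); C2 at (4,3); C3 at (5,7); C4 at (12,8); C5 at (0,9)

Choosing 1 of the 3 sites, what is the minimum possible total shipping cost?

Open {A}.
  C1→A 4, C2→A 7, C3→A 4, C4→A 3, C5→A 9  ⇒ total 27.
Compare {B}: total 40.
Compare {C}: total 52.

27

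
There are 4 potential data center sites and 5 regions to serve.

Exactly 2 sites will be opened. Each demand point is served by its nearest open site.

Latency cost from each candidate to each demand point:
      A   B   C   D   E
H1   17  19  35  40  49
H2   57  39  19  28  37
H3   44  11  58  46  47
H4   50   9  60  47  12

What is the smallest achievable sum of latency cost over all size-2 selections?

113

Open {H1, H4}.
  A→H1 17, B→H4 9, C→H1 35, D→H1 40, E→H4 12  ⇒ total 113.
Compare {H2, H4}: total 118.
Compare {H1, H2}: total 120.
No size-2 selection does better; minimum is 113.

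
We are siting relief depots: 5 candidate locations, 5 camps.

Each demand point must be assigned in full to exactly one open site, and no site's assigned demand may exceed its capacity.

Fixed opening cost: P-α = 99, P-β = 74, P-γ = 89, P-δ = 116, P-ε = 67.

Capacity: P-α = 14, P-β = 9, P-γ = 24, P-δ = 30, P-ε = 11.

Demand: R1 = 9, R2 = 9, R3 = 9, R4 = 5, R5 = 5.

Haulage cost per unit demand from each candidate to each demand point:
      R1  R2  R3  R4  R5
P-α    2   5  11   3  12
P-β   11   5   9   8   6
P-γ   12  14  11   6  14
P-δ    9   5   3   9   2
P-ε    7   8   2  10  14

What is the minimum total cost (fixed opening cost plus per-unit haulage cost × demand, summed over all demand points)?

Open {P-α, P-δ}; cheapest assignment that respects the capacities:
  P-α (cap 14, load 14): R1, R4 — cost 9×2 + 5×3 = 33
  P-δ (cap 30, load 23): R2, R3, R5 — cost 9×5 + 9×3 + 5×2 = 82
  Shipping 115, fixed 215 → total 330.
  Any other capacity-feasible assignment to {P-α, P-δ} ships for at least 115.
Compare {P-δ, P-ε}: its best feasible assignment gives total 373.
Compare {P-α, P-δ, P-ε}: its best feasible assignment gives total 388.
Every other set of open sites that can feasibly serve all demand totals ≥ 373 even under its best assignment. Minimum: 330.

330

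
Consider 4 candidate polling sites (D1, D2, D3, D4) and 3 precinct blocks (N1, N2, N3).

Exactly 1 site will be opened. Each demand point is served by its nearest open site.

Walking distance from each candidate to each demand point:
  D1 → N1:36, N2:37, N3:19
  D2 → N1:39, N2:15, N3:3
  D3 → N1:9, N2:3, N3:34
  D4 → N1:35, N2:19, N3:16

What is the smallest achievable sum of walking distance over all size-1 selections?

Open {D3}.
  N1→D3 9, N2→D3 3, N3→D3 34  ⇒ total 46.
Compare {D2}: total 57.
Compare {D4}: total 70.
No size-1 selection does better; minimum is 46.

46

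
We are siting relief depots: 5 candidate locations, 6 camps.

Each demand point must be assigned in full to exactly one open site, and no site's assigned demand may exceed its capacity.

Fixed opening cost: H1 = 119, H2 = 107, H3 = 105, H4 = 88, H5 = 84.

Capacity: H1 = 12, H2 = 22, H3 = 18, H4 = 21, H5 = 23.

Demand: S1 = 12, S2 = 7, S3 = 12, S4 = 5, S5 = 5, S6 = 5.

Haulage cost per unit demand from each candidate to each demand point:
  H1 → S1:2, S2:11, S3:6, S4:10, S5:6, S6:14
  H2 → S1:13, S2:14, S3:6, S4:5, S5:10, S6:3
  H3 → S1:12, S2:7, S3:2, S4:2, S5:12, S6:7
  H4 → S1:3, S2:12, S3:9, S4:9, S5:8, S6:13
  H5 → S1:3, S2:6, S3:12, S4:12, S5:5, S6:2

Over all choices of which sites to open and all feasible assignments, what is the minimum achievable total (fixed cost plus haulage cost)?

Open {H3, H4, H5}; cheapest assignment that respects the capacities:
  H3 (cap 18, load 17): S3, S4 — cost 12×2 + 5×2 = 34
  H4 (cap 21, load 12): S1 — cost 12×3 = 36
  H5 (cap 23, load 17): S2, S5, S6 — cost 7×6 + 5×5 + 5×2 = 77
  Shipping 147, fixed 277 → total 424.
  Any other capacity-feasible assignment to {H3, H4, H5} ships for at least 147.
Compare {H1, H3, H5}: its best feasible assignment gives total 443.
Compare {H2, H3, H5}: its best feasible assignment gives total 473.
Every other set of open sites that can feasibly serve all demand totals ≥ 443 even under its best assignment. Minimum: 424.

424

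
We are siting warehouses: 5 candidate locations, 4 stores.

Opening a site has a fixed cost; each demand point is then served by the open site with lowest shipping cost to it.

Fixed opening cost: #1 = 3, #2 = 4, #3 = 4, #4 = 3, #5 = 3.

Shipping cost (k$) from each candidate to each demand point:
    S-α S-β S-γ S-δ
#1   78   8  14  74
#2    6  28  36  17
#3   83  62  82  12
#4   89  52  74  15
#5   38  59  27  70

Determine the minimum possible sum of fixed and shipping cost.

51

Open {#1, #2, #3}: assign each demand point to its cheapest open site.
  S-α→#2 6, S-β→#1 8, S-γ→#1 14, S-δ→#3 12
  shipping cost 40, fixed 11 → total 51.
Compare {#1, #2}: shipping cost 45 + fixed 7 = 52.
Compare {#1, #2, #4}: shipping cost 43 + fixed 10 = 53.
Compare {#1, #2, #3, #4}: shipping cost 40 + fixed 14 = 54.
All other subsets cost ≥ 52. Minimum total cost: 51.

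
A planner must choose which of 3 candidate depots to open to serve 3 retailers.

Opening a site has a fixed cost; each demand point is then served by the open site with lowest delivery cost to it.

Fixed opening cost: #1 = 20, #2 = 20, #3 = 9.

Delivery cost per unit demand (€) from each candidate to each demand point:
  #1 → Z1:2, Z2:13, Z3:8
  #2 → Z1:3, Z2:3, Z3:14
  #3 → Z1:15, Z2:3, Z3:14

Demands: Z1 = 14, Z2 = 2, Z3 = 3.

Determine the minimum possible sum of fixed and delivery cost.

87

Open {#1, #3}: assign each demand point to its cheapest open site.
  Z1→#1 14×2=28, Z2→#3 2×3=6, Z3→#1 3×8=24
  delivery cost 58, fixed 29 → total 87.
Compare {#1}: delivery cost 78 + fixed 20 = 98.
Compare {#1, #2}: delivery cost 58 + fixed 40 = 98.
Compare {#1, #2, #3}: delivery cost 58 + fixed 49 = 107.
All other subsets cost ≥ 98. Minimum total cost: 87.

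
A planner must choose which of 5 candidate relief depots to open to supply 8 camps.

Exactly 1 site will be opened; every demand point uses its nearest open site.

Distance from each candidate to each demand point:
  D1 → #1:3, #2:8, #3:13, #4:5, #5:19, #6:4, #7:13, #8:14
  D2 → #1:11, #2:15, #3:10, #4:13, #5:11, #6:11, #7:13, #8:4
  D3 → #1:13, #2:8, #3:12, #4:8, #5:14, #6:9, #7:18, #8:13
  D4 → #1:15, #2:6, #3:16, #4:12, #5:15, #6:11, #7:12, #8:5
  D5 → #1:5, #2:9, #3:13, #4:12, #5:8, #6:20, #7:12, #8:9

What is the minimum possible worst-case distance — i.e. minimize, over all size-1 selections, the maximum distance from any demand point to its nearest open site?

Open {D2}.
  Farthest demand point is #2 at distance 15 (to D2); all others are ≤ 15.
With {D4} the worst case is 16.
With {D3} the worst case is 18.
No size-1 selection achieves below 15.

15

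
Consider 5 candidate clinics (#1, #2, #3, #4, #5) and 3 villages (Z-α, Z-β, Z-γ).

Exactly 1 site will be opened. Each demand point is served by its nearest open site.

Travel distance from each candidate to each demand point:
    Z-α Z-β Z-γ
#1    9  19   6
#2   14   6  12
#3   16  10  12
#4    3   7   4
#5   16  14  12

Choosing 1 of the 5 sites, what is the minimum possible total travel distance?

Open {#4}.
  Z-α→#4 3, Z-β→#4 7, Z-γ→#4 4  ⇒ total 14.
Compare {#2}: total 32.
Compare {#1}: total 34.
No size-1 selection does better; minimum is 14.

14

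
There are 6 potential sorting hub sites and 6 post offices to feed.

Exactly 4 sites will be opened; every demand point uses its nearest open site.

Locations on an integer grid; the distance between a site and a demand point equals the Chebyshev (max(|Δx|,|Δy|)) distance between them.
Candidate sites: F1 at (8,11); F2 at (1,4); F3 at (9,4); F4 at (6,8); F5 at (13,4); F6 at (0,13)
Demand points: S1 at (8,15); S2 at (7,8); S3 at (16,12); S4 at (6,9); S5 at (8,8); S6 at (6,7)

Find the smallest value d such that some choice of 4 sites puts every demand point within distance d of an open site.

8

Open {F1, F2, F3, F4}.
  Farthest demand point is S3 at distance 8 (to F1); all others are ≤ 8.
With {F1, F2, F3, F5} the worst case is 8.
With {F1, F2, F3, F6} the worst case is 8.
No size-4 selection achieves below 8.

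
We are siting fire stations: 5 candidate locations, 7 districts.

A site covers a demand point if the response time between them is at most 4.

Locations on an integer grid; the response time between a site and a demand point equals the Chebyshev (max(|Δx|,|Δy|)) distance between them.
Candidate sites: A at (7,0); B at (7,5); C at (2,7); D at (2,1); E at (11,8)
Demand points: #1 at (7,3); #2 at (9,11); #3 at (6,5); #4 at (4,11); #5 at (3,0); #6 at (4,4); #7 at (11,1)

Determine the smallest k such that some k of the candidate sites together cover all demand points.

3

Coverage sets (demand points within 4 of each site):
  A: {#1, #5, #6, #7}
  B: {#1, #3, #6, #7}
  C: {#3, #4, #6}
  D: {#3, #5, #6}
  E: {#2}
No 2 sites suffice: every size-2 union leaves at least one demand point uncovered.
But {A, C, E} covers everything, so the minimum is 3.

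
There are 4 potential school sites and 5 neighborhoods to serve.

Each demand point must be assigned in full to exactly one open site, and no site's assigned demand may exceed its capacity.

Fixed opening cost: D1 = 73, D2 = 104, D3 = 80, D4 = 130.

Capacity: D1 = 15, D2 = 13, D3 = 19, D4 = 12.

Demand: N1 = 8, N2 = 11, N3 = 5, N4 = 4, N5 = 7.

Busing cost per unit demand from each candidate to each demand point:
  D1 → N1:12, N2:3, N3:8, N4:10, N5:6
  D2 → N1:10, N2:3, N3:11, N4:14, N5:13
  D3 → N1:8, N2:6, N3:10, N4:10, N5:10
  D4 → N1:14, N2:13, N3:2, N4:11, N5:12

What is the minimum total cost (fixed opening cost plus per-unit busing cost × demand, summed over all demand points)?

476

Open {D1, D2, D3}; cheapest assignment that respects the capacities:
  D1 (cap 15, load 12): N3, N5 — cost 5×8 + 7×6 = 82
  D2 (cap 13, load 11): N2 — cost 11×3 = 33
  D3 (cap 19, load 12): N1, N4 — cost 8×8 + 4×10 = 104
  Shipping 219, fixed 257 → total 476.
  Any other capacity-feasible assignment to {D1, D2, D3} ships for at least 219.
Compare {D1, D3, D4}: its best feasible assignment gives total 500.
Compare {D2, D3, D4}: its best feasible assignment gives total 531.
Every other set of open sites that can feasibly serve all demand totals ≥ 500 even under its best assignment. Minimum: 476.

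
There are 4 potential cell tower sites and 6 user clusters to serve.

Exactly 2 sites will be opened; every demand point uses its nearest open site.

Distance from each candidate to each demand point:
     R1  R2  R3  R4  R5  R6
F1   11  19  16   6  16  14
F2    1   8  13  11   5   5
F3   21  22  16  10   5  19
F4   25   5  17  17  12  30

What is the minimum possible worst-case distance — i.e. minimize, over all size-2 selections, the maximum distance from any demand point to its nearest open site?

Open {F1, F2}.
  Farthest demand point is R3 at distance 13 (to F2); all others are ≤ 13.
With {F2, F3} the worst case is 13.
With {F2, F4} the worst case is 13.
No size-2 selection achieves below 13.

13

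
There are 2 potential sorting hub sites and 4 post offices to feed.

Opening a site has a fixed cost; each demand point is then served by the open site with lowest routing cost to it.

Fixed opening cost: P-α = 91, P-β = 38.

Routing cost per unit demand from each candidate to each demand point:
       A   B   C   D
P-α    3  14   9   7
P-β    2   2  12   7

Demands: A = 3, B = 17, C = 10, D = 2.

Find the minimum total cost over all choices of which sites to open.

Open {P-β}: assign each demand point to its cheapest open site.
  A→P-β 3×2=6, B→P-β 17×2=34, C→P-β 10×12=120, D→P-β 2×7=14
  routing cost 174, fixed 38 → total 212.
Compare {P-α, P-β}: routing cost 144 + fixed 129 = 273.
Compare {P-α}: routing cost 351 + fixed 91 = 442.

212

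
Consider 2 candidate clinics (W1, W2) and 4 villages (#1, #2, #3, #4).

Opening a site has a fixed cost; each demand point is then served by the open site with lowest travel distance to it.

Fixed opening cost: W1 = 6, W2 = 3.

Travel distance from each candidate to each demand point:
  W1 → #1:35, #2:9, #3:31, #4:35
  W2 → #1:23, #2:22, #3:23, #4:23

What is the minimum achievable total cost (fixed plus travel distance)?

Open {W1, W2}: assign each demand point to its cheapest open site.
  #1→W2 23, #2→W1 9, #3→W2 23, #4→W2 23
  travel distance 78, fixed 9 → total 87.
Compare {W2}: travel distance 91 + fixed 3 = 94.
Compare {W1}: travel distance 110 + fixed 6 = 116.

87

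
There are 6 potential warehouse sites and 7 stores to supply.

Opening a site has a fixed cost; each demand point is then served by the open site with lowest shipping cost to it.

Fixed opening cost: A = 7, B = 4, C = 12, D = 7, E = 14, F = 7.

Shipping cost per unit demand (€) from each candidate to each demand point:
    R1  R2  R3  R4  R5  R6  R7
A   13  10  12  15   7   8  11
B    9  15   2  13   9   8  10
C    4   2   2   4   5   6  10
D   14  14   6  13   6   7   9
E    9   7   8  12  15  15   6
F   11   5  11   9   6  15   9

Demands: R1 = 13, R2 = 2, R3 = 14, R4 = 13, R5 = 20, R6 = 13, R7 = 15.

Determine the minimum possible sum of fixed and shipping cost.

430

Open {C, E}: assign each demand point to its cheapest open site.
  R1→C 13×4=52, R2→C 2×2=4, R3→C 14×2=28, R4→C 13×4=52, R5→C 20×5=100, R6→C 13×6=78, R7→E 15×6=90
  shipping cost 404, fixed 26 → total 430.
Compare {B, C, E}: shipping cost 404 + fixed 30 = 434.
Compare {A, C, E}: shipping cost 404 + fixed 33 = 437.
Compare {C, D, E}: shipping cost 404 + fixed 33 = 437.
All other subsets cost ≥ 434. Minimum total cost: 430.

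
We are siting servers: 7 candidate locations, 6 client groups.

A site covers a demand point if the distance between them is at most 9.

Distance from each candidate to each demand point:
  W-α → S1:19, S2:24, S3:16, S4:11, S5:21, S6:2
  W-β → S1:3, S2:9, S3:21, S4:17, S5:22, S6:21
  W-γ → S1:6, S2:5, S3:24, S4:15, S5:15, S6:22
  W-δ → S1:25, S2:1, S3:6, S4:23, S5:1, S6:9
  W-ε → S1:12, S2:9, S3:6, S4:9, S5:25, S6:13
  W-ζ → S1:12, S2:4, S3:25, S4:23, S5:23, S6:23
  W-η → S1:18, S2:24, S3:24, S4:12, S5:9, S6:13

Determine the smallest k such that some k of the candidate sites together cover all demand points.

Coverage sets (demand points within 9 of each site):
  W-α: {S6}
  W-β: {S1, S2}
  W-γ: {S1, S2}
  W-δ: {S2, S3, S5, S6}
  W-ε: {S2, S3, S4}
  W-ζ: {S2}
  W-η: {S5}
No 2 sites suffice: every size-2 union leaves at least one demand point uncovered.
But {W-β, W-δ, W-ε} covers everything, so the minimum is 3.

3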